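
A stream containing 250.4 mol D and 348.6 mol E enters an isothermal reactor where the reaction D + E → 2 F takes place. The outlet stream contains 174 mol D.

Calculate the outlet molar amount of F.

153 mol

For D: n = n₀ − 1ξ → 174 = 250.4 − 1ξ, giving ξ = 76.4 mol.
Outlet amounts (n = n₀ + ν ξ):
  D: 250.4 − 1(76.4) = 174
  E: 348.6 − 1(76.4) = 272.2
  F: 0 + 2(76.4) = 152.8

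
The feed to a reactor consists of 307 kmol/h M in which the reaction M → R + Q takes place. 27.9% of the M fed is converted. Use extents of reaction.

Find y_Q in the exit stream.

0.218

M reacted = 0.279 × 307 = 85.65 kmol/h; ν_M = −1, so ξ = 85.65/1 = 85.65 kmol/h.
Outlet amounts (n = n₀ + ν ξ):
  M: 307 − 1(85.65) = 221.3
  R: 0 + 1(85.65) = 85.65
  Q: 0 + 1(85.65) = 85.65
Total out = 392.7 kmol/h; y_Q = 85.65 / 392.7 = 0.2181.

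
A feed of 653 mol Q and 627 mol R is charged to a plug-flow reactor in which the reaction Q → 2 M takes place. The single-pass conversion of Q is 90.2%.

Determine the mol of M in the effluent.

Q reacted = 0.902 × 653 = 589 mol; ν_Q = −1, so ξ = 589/1 = 589 mol.
Outlet amounts (n = n₀ + ν ξ):
  Q: 653 − 1(589) = 63.99
  M: 0 + 2(589) = 1178
  R: 627 (inert)

1180 mol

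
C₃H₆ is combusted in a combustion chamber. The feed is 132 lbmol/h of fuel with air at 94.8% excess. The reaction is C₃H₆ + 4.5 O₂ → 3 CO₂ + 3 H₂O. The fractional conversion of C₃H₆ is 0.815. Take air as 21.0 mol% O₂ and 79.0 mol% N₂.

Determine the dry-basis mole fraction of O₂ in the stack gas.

Stoichiometric O₂ = 4.5 × 132 = 594 lbmol/h; O₂ fed = 594 × 1.948 = 1157 lbmol/h.
N₂ fed = 1157 × 79/21 = 4353 lbmol/h.
Fuel reacted = 0.815 × 132 → ξ = 107.6 lbmol/h.
Outlet (n = n₀ + ν ξ):
  C₃H₆: 132 − 1(107.6) = 24.42
  O₂: 1157 − 4.5(107.6) = 673
  N₂: 4353 (inert)
  CO₂: 0 + 3(107.6) = 322.7
  H₂O: 0 + 3(107.6) = 322.7
Dry total = 5373 lbmol/h; y_O₂ (dry) = 673 / 5373 = 0.1253.

0.125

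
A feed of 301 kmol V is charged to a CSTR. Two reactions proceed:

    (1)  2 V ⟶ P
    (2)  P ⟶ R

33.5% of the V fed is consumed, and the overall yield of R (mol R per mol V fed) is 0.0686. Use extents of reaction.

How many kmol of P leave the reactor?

29.8 kmol

Conversion of V: V consumed = 2ξ₁ = 0.335 × 301 → ξ₁ = 50.42 kmol.
Yield of R: 1ξ₂ / 301 = 0.0686 → ξ₂ = 20.65 kmol.
Outlet amounts (n = n₀ + Σ ν·ξ):
  V: 301 − 2(50.42) = 200.2
  P: 0 + 1(50.42) − 1(20.65) = 29.77
  R: 0 + 1(20.65) = 20.65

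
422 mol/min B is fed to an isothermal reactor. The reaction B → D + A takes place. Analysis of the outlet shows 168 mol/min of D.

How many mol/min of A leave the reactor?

168 mol/min

For D: n = n₀ + 1ξ → 168 = 0 + 1ξ, giving ξ = 168 mol/min.
Outlet amounts (n = n₀ + ν ξ):
  B: 422 − 1(168) = 254
  D: 0 + 1(168) = 168
  A: 0 + 1(168) = 168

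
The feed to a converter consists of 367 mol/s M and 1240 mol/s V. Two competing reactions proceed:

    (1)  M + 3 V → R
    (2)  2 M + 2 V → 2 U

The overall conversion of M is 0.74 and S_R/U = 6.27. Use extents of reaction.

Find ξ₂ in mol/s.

ξ₂ = 18.7 mol/s

Conversion of M: M consumed = 0.74 × 367 = 271.6 mol/s = 1ξ₁ + 2ξ₂.
Selectivity: 1ξ₁ / (2ξ₂) = 6.27 → ξ₁ = 12.54 ξ₂.
Substitute: (1·12.54 + 2) ξ₂ = 271.6 → ξ₂ = 18.68 mol/s, ξ₁ = 234.2 mol/s.
Outlet amounts (n = n₀ + Σ ν·ξ):
  M: 367 − 1(234.2) − 2(18.68) = 95.42
  V: 1240 − 3(234.2) − 2(18.68) = 500
  R: 0 + 1(234.2) = 234.2
  U: 0 + 2(18.68) = 37.36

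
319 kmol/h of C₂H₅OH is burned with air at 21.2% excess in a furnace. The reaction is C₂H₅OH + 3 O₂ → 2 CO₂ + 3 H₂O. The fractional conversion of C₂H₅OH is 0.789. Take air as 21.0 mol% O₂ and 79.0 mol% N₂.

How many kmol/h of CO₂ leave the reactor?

503 kmol/h

Stoichiometric O₂ = 3 × 319 = 957 kmol/h; O₂ fed = 957 × 1.212 = 1160 kmol/h.
N₂ fed = 1160 × 79/21 = 4363 kmol/h.
Fuel reacted = 0.789 × 319 → ξ = 251.7 kmol/h.
Outlet (n = n₀ + ν ξ):
  C₂H₅OH: 319 − 1(251.7) = 67.31
  O₂: 1160 − 3(251.7) = 404.8
  N₂: 4363 (inert)
  CO₂: 0 + 2(251.7) = 503.4
  H₂O: 0 + 3(251.7) = 755.1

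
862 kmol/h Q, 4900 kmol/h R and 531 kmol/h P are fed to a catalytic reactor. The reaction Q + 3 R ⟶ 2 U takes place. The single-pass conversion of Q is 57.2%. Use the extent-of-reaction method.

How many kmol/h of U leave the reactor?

986 kmol/h

Q reacted = 0.572 × 862 = 493.1 kmol/h; ν_Q = −1, so ξ = 493.1/1 = 493.1 kmol/h.
Outlet amounts (n = n₀ + ν ξ):
  Q: 862 − 1(493.1) = 368.9
  R: 4900 − 3(493.1) = 3421
  U: 0 + 2(493.1) = 986.1
  P: 531 (inert)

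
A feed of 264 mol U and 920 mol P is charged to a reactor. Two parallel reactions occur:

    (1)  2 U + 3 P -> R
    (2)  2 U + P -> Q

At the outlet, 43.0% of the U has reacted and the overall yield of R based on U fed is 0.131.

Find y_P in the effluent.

0.793

Yield of R: 1ξ₁ / 264 = 0.131 → ξ₁ = 34.58 mol.
Conversion of U: 2ξ₁ + 2ξ₂ = 0.43 × 264 = 113.5 → ξ₂ = 22.18 mol.
Outlet amounts (n = n₀ + Σ ν·ξ):
  U: 264 − 2(34.58) − 2(22.18) = 150.5
  P: 920 − 3(34.58) − 1(22.18) = 794.1
  R: 0 + 1(34.58) = 34.58
  Q: 0 + 1(22.18) = 22.18
Total out = 1001 mol; y_P = 794.1 / 1001 = 0.793.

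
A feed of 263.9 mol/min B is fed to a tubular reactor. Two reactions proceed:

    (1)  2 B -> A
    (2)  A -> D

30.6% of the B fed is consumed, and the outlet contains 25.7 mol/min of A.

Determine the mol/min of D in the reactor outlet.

14.7 mol/min

Conversion of B: B consumed = 2ξ₁ = 0.306 × 263.9 → ξ₁ = 40.38 mol/min.
A balance: n_A = 0 + 1ξ₁ − 1ξ₂ = 25.7 → ξ₂ = (1·40.38 − 25.7)/1 = 14.68 mol/min.
Outlet amounts (n = n₀ + Σ ν·ξ):
  B: 263.9 − 2(40.38) = 183.1
  A: 0 + 1(40.38) − 1(14.68) = 25.7
  D: 0 + 1(14.68) = 14.68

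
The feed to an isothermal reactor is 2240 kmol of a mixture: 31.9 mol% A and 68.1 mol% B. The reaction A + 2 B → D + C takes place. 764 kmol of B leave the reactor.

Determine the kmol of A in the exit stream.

For B: n = n₀ − 2ξ → 764 = 1525 − 2ξ, giving ξ = 380.7 kmol.
Outlet amounts (n = n₀ + ν ξ):
  A: 714.6 − 1(380.7) = 333.8
  B: 1525 − 2(380.7) = 764
  D: 0 + 1(380.7) = 380.7
  C: 0 + 1(380.7) = 380.7

334 kmol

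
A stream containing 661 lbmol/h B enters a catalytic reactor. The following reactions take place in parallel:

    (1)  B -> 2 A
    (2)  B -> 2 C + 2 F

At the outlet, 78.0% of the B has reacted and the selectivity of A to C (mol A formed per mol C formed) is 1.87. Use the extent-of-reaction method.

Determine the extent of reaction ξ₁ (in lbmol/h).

ξ₁ = 336 lbmol/h

Conversion of B: B consumed = 0.78 × 661 = 515.6 lbmol/h = 1ξ₁ + 1ξ₂.
Selectivity: 2ξ₁ / (2ξ₂) = 1.87 → ξ₁ = 1.87 ξ₂.
Substitute: (1·1.87 + 1) ξ₂ = 515.6 → ξ₂ = 179.6 lbmol/h, ξ₁ = 335.9 lbmol/h.
Outlet amounts (n = n₀ + Σ ν·ξ):
  B: 661 − 1(335.9) − 1(179.6) = 145.4
  A: 0 + 2(335.9) = 671.9
  C: 0 + 2(179.6) = 359.3
  F: 0 + 2(179.6) = 359.3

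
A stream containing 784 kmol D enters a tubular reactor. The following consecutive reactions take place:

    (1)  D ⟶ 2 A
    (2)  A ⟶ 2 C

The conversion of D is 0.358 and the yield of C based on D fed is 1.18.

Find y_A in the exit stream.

Conversion of D: D consumed = 1ξ₁ = 0.358 × 784 → ξ₁ = 280.7 kmol.
Yield of C: 2ξ₂ / 784 = 1.18 → ξ₂ = 462.6 kmol.
Outlet amounts (n = n₀ + Σ ν·ξ):
  D: 784 − 1(280.7) = 503.3
  A: 0 + 2(280.7) − 1(462.6) = 98.78
  C: 0 + 2(462.6) = 925.1
Total out = 1527 kmol; y_A = 98.78 / 1527 = 0.06468.

0.0647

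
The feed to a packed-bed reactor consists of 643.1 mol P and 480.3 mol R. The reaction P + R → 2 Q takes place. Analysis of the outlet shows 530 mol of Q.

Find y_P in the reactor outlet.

0.337

For Q: n = n₀ + 2ξ → 530 = 0 + 2ξ, giving ξ = 265 mol.
Outlet amounts (n = n₀ + ν ξ):
  P: 643.1 − 1(265) = 378.1
  R: 480.3 − 1(265) = 215.3
  Q: 0 + 2(265) = 530
Total out = 1123 mol; y_P = 378.1 / 1123 = 0.3366.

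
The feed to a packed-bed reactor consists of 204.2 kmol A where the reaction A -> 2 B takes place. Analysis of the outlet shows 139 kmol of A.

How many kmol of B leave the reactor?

130 kmol

For A: n = n₀ − 1ξ → 139 = 204.2 − 1ξ, giving ξ = 65.2 kmol.
Outlet amounts (n = n₀ + ν ξ):
  A: 204.2 − 1(65.2) = 139
  B: 0 + 2(65.2) = 130.4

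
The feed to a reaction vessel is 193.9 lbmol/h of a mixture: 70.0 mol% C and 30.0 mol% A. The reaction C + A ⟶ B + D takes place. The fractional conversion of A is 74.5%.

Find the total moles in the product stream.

A reacted = 0.745 × 58.17 = 43.34 lbmol/h; ν_A = −1, so ξ = 43.34/1 = 43.34 lbmol/h.
Outlet amounts (n = n₀ + ν ξ):
  C: 135.7 − 1(43.34) = 92.39
  A: 58.17 − 1(43.34) = 14.83
  B: 0 + 1(43.34) = 43.34
  D: 0 + 1(43.34) = 43.34
Total out = 92.39 + 14.83 + 43.34 + 43.34 = 193.9 lbmol/h.

194 lbmol/h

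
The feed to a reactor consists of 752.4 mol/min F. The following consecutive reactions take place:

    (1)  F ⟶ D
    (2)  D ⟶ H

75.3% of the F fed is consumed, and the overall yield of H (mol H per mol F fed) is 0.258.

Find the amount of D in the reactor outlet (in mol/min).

372 mol/min

Conversion of F: F consumed = 1ξ₁ = 0.753 × 752.4 → ξ₁ = 566.6 mol/min.
Yield of H: 1ξ₂ / 752.4 = 0.258 → ξ₂ = 194.1 mol/min.
Outlet amounts (n = n₀ + Σ ν·ξ):
  F: 752.4 − 1(566.6) = 185.8
  D: 0 + 1(566.6) − 1(194.1) = 372.4
  H: 0 + 1(194.1) = 194.1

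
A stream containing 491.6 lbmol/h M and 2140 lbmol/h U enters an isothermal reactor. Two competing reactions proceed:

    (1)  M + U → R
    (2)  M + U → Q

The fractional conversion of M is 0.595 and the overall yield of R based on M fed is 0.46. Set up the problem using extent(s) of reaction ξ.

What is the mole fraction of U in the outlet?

Yield of R: 1ξ₁ / 491.6 = 0.46 → ξ₁ = 226.1 lbmol/h.
Conversion of M: 1ξ₁ + 1ξ₂ = 0.595 × 491.6 = 292.5 → ξ₂ = 66.37 lbmol/h.
Outlet amounts (n = n₀ + Σ ν·ξ):
  M: 491.6 − 1(226.1) − 1(66.37) = 199.1
  U: 2140 − 1(226.1) − 1(66.37) = 1847
  R: 0 + 1(226.1) = 226.1
  Q: 0 + 1(66.37) = 66.37
Total out = 2339 lbmol/h; y_U = 1847 / 2339 = 0.7898.

0.79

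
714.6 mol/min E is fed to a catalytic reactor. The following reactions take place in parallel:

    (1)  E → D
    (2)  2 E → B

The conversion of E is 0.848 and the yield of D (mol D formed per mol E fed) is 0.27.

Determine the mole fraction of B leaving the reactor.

Yield of D: 1ξ₁ / 714.6 = 0.27 → ξ₁ = 192.9 mol/min.
Conversion of E: 1ξ₁ + 2ξ₂ = 0.848 × 714.6 = 606 → ξ₂ = 206.5 mol/min.
Outlet amounts (n = n₀ + Σ ν·ξ):
  E: 714.6 − 1(192.9) − 2(206.5) = 108.6
  D: 0 + 1(192.9) = 192.9
  B: 0 + 1(206.5) = 206.5
Total out = 508.1 mol/min; y_B = 206.5 / 508.1 = 0.4065.

0.406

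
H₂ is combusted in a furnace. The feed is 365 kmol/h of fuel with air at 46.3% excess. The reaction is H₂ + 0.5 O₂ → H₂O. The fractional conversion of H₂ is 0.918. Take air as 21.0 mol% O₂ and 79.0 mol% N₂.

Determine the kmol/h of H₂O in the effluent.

Stoichiometric O₂ = 0.5 × 365 = 182.5 kmol/h; O₂ fed = 182.5 × 1.463 = 267 kmol/h.
N₂ fed = 267 × 79/21 = 1004 kmol/h.
Fuel reacted = 0.918 × 365 → ξ = 335.1 kmol/h.
Outlet (n = n₀ + ν ξ):
  H₂: 365 − 1(335.1) = 29.93
  O₂: 267 − 0.5(335.1) = 99.46
  N₂: 1004 (inert)
  H₂O: 0 + 1(335.1) = 335.1

335 kmol/h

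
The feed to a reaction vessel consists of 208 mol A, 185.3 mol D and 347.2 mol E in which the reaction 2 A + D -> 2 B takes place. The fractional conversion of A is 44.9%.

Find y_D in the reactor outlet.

0.2

A reacted = 0.449 × 208 = 93.39 mol; ν_A = −2, so ξ = 93.39/2 = 46.7 mol.
Outlet amounts (n = n₀ + ν ξ):
  A: 208 − 2(46.7) = 114.6
  D: 185.3 − 1(46.7) = 138.6
  B: 0 + 2(46.7) = 93.39
  E: 347.2 (inert)
Total out = 693.8 mol; y_D = 138.6 / 693.8 = 0.1998.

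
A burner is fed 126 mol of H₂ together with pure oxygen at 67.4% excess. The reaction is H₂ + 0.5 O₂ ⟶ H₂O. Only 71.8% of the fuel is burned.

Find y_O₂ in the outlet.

0.323

Stoichiometric O₂ = 0.5 × 126 = 63 mol; O₂ fed = 63 × 1.674 = 105.5 mol.
Fuel reacted = 0.718 × 126 → ξ = 90.47 mol.
Outlet (n = n₀ + ν ξ):
  H₂: 126 − 1(90.47) = 35.53
  O₂: 105.5 − 0.5(90.47) = 60.23
  H₂O: 0 + 1(90.47) = 90.47
Total out = 186.2 mol; y_O₂ = 60.23 / 186.2 = 0.3234.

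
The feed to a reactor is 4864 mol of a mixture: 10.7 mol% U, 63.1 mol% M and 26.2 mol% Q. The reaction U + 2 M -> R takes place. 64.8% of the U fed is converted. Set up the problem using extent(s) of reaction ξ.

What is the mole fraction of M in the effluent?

0.572

U reacted = 0.648 × 520.4 = 337.3 mol; ν_U = −1, so ξ = 337.3/1 = 337.3 mol.
Outlet amounts (n = n₀ + ν ξ):
  U: 520.4 − 1(337.3) = 183.2
  M: 3069 − 2(337.3) = 2395
  R: 0 + 1(337.3) = 337.3
  Q: 1274 (inert)
Total out = 4189 mol; y_M = 2395 / 4189 = 0.5716.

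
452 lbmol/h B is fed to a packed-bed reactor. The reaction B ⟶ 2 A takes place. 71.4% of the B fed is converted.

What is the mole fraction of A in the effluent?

0.833

B reacted = 0.714 × 452 = 322.7 lbmol/h; ν_B = −1, so ξ = 322.7/1 = 322.7 lbmol/h.
Outlet amounts (n = n₀ + ν ξ):
  B: 452 − 1(322.7) = 129.3
  A: 0 + 2(322.7) = 645.5
Total out = 774.7 lbmol/h; y_A = 645.5 / 774.7 = 0.8331.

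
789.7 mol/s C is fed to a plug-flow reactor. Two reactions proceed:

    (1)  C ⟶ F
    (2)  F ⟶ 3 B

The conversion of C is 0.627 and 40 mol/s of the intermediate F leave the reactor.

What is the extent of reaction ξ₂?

ξ₂ = 455 mol/s

Conversion of C: C consumed = 1ξ₁ = 0.627 × 789.7 → ξ₁ = 495.1 mol/s.
F balance: n_F = 0 + 1ξ₁ − 1ξ₂ = 40 → ξ₂ = (1·495.1 − 40)/1 = 455.1 mol/s.
Outlet amounts (n = n₀ + Σ ν·ξ):
  C: 789.7 − 1(495.1) = 294.6
  F: 0 + 1(495.1) − 1(455.1) = 40
  B: 0 + 3(455.1) = 1365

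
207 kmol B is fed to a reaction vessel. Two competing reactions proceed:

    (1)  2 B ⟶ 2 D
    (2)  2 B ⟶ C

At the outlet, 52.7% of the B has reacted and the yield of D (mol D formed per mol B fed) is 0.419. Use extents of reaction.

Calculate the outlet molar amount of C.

11.2 kmol

Yield of D: 2ξ₁ / 207 = 0.419 → ξ₁ = 43.37 kmol.
Conversion of B: 2ξ₁ + 2ξ₂ = 0.527 × 207 = 109.1 → ξ₂ = 11.18 kmol.
Outlet amounts (n = n₀ + Σ ν·ξ):
  B: 207 − 2(43.37) − 2(11.18) = 97.91
  D: 0 + 2(43.37) = 86.73
  C: 0 + 1(11.18) = 11.18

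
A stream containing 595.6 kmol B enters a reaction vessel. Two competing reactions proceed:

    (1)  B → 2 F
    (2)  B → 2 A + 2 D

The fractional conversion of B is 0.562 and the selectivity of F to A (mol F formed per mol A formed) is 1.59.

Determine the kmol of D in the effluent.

Conversion of B: B consumed = 0.562 × 595.6 = 334.7 kmol = 1ξ₁ + 1ξ₂.
Selectivity: 2ξ₁ / (2ξ₂) = 1.59 → ξ₁ = 1.59 ξ₂.
Substitute: (1·1.59 + 1) ξ₂ = 334.7 → ξ₂ = 129.2 kmol, ξ₁ = 205.5 kmol.
Outlet amounts (n = n₀ + Σ ν·ξ):
  B: 595.6 − 1(205.5) − 1(129.2) = 260.9
  F: 0 + 2(205.5) = 411
  A: 0 + 2(129.2) = 258.5
  D: 0 + 2(129.2) = 258.5

258 kmol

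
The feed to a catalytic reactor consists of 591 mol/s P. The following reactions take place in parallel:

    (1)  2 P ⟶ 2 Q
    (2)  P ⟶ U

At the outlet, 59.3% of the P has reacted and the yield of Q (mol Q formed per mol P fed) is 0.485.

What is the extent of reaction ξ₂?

Yield of Q: 2ξ₁ / 591 = 0.485 → ξ₁ = 143.3 mol/s.
Conversion of P: 2ξ₁ + 1ξ₂ = 0.593 × 591 = 350.5 → ξ₂ = 63.83 mol/s.
Outlet amounts (n = n₀ + Σ ν·ξ):
  P: 591 − 2(143.3) − 1(63.83) = 240.5
  Q: 0 + 2(143.3) = 286.6
  U: 0 + 1(63.83) = 63.83

ξ₂ = 63.8 mol/s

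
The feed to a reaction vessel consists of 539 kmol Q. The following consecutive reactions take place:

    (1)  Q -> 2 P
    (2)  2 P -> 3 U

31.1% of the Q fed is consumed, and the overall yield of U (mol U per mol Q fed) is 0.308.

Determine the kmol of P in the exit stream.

Conversion of Q: Q consumed = 1ξ₁ = 0.311 × 539 → ξ₁ = 167.6 kmol.
Yield of U: 3ξ₂ / 539 = 0.308 → ξ₂ = 55.34 kmol.
Outlet amounts (n = n₀ + Σ ν·ξ):
  Q: 539 − 1(167.6) = 371.4
  P: 0 + 2(167.6) − 2(55.34) = 224.6
  U: 0 + 3(55.34) = 166

225 kmol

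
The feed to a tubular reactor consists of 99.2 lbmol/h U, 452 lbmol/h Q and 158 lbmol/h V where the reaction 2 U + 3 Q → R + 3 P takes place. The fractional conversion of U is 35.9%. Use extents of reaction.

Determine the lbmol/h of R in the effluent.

U reacted = 0.359 × 99.2 = 35.61 lbmol/h; ν_U = −2, so ξ = 35.61/2 = 17.81 lbmol/h.
Outlet amounts (n = n₀ + ν ξ):
  U: 99.2 − 2(17.81) = 63.59
  Q: 452 − 3(17.81) = 398.6
  R: 0 + 1(17.81) = 17.81
  P: 0 + 3(17.81) = 53.42
  V: 158 (inert)

17.8 lbmol/h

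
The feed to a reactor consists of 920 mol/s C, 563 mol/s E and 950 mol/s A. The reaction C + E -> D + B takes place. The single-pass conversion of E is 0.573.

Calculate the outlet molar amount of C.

E reacted = 0.573 × 563 = 322.6 mol/s; ν_E = −1, so ξ = 322.6/1 = 322.6 mol/s.
Outlet amounts (n = n₀ + ν ξ):
  C: 920 − 1(322.6) = 597.4
  E: 563 − 1(322.6) = 240.4
  D: 0 + 1(322.6) = 322.6
  B: 0 + 1(322.6) = 322.6
  A: 950 (inert)

597 mol/s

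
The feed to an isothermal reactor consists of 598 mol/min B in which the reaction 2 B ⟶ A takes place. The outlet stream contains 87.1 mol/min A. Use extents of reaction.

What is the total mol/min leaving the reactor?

511 mol/min

For A: n = n₀ + 1ξ → 87.1 = 0 + 1ξ, giving ξ = 87.1 mol/min.
Outlet amounts (n = n₀ + ν ξ):
  B: 598 − 2(87.1) = 423.8
  A: 0 + 1(87.1) = 87.1
Total out = 423.8 + 87.1 = 510.9 mol/min.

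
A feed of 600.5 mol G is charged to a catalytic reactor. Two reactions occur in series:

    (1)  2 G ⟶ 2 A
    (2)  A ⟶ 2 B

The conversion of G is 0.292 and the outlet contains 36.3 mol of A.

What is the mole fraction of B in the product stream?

Conversion of G: G consumed = 2ξ₁ = 0.292 × 600.5 → ξ₁ = 87.67 mol.
A balance: n_A = 0 + 2ξ₁ − 1ξ₂ = 36.3 → ξ₂ = (2·87.67 − 36.3)/1 = 139 mol.
Outlet amounts (n = n₀ + Σ ν·ξ):
  G: 600.5 − 2(87.67) = 425.2
  A: 0 + 2(87.67) − 1(139) = 36.3
  B: 0 + 2(139) = 278.1
Total out = 739.5 mol; y_B = 278.1 / 739.5 = 0.376.

0.376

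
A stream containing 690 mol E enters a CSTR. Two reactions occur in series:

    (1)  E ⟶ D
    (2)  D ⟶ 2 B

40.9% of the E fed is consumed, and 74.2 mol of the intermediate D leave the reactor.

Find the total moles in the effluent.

898 mol

Conversion of E: E consumed = 1ξ₁ = 0.409 × 690 → ξ₁ = 282.2 mol.
D balance: n_D = 0 + 1ξ₁ − 1ξ₂ = 74.2 → ξ₂ = (1·282.2 − 74.2)/1 = 208 mol.
Outlet amounts (n = n₀ + Σ ν·ξ):
  E: 690 − 1(282.2) = 407.8
  D: 0 + 1(282.2) − 1(208) = 74.2
  B: 0 + 2(208) = 416
Total out = 407.8 + 74.2 + 416 = 898 mol.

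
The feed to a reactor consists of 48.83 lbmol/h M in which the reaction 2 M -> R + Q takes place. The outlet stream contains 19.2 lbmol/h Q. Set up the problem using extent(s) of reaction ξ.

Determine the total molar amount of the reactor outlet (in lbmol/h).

For Q: n = n₀ + 1ξ → 19.2 = 0 + 1ξ, giving ξ = 19.2 lbmol/h.
Outlet amounts (n = n₀ + ν ξ):
  M: 48.83 − 2(19.2) = 10.43
  R: 0 + 1(19.2) = 19.2
  Q: 0 + 1(19.2) = 19.2
Total out = 10.43 + 19.2 + 19.2 = 48.83 lbmol/h.

48.8 lbmol/h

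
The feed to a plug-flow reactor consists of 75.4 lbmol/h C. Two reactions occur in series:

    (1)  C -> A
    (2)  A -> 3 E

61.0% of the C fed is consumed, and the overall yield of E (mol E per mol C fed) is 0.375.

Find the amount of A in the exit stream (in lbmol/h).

36.6 lbmol/h

Conversion of C: C consumed = 1ξ₁ = 0.61 × 75.4 → ξ₁ = 45.99 lbmol/h.
Yield of E: 3ξ₂ / 75.4 = 0.375 → ξ₂ = 9.425 lbmol/h.
Outlet amounts (n = n₀ + Σ ν·ξ):
  C: 75.4 − 1(45.99) = 29.41
  A: 0 + 1(45.99) − 1(9.425) = 36.57
  E: 0 + 3(9.425) = 28.28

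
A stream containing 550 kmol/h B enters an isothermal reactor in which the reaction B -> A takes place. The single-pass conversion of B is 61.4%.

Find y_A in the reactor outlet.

0.614

B reacted = 0.614 × 550 = 337.7 kmol/h; ν_B = −1, so ξ = 337.7/1 = 337.7 kmol/h.
Outlet amounts (n = n₀ + ν ξ):
  B: 550 − 1(337.7) = 212.3
  A: 0 + 1(337.7) = 337.7
Total out = 550 kmol/h; y_A = 337.7 / 550 = 0.614.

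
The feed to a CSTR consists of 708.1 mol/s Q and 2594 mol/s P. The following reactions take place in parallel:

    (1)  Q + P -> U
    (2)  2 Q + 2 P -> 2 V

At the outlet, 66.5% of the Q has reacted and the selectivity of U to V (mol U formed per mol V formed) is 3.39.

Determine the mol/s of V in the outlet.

Conversion of Q: Q consumed = 0.665 × 708.1 = 470.9 mol/s = 1ξ₁ + 2ξ₂.
Selectivity: 1ξ₁ / (2ξ₂) = 3.39 → ξ₁ = 6.78 ξ₂.
Substitute: (1·6.78 + 2) ξ₂ = 470.9 → ξ₂ = 53.63 mol/s, ξ₁ = 363.6 mol/s.
Outlet amounts (n = n₀ + Σ ν·ξ):
  Q: 708.1 − 1(363.6) − 2(53.63) = 237.2
  P: 2594 − 1(363.6) − 2(53.63) = 2123
  U: 0 + 1(363.6) = 363.6
  V: 0 + 2(53.63) = 107.3

107 mol/s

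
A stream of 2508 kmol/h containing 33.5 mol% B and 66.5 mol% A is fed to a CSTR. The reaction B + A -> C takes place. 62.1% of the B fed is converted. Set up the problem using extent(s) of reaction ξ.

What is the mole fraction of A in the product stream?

B reacted = 0.621 × 840.2 = 521.8 kmol/h; ν_B = −1, so ξ = 521.8/1 = 521.8 kmol/h.
Outlet amounts (n = n₀ + ν ξ):
  B: 840.2 − 1(521.8) = 318.4
  A: 1668 − 1(521.8) = 1146
  C: 0 + 1(521.8) = 521.8
Total out = 1986 kmol/h; y_A = 1146 / 1986 = 0.577.

0.577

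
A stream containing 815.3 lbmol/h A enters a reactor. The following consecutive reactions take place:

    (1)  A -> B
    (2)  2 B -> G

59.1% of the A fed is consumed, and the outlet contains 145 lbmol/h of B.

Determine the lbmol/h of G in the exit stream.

168 lbmol/h

Conversion of A: A consumed = 1ξ₁ = 0.591 × 815.3 → ξ₁ = 481.8 lbmol/h.
B balance: n_B = 0 + 1ξ₁ − 2ξ₂ = 145 → ξ₂ = (1·481.8 − 145)/2 = 168.4 lbmol/h.
Outlet amounts (n = n₀ + Σ ν·ξ):
  A: 815.3 − 1(481.8) = 333.5
  B: 0 + 1(481.8) − 2(168.4) = 145
  G: 0 + 1(168.4) = 168.4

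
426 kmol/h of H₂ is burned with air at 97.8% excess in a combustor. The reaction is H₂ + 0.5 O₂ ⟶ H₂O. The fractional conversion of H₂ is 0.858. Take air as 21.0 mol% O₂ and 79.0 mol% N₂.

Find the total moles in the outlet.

Stoichiometric O₂ = 0.5 × 426 = 213 kmol/h; O₂ fed = 213 × 1.978 = 421.3 kmol/h.
N₂ fed = 421.3 × 79/21 = 1585 kmol/h.
Fuel reacted = 0.858 × 426 → ξ = 365.5 kmol/h.
Outlet (n = n₀ + ν ξ):
  H₂: 426 − 1(365.5) = 60.49
  O₂: 421.3 − 0.5(365.5) = 238.6
  N₂: 1585 (inert)
  H₂O: 0 + 1(365.5) = 365.5
Total out = 60.49 + 238.6 + 1585 + 365.5 = 2250 kmol/h.

2250 kmol/h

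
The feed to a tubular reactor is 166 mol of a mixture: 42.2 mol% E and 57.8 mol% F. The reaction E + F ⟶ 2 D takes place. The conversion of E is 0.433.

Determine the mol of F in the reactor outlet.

E reacted = 0.433 × 70.05 = 30.33 mol; ν_E = −1, so ξ = 30.33/1 = 30.33 mol.
Outlet amounts (n = n₀ + ν ξ):
  E: 70.05 − 1(30.33) = 39.72
  F: 95.95 − 1(30.33) = 65.62
  D: 0 + 2(30.33) = 60.67

65.6 mol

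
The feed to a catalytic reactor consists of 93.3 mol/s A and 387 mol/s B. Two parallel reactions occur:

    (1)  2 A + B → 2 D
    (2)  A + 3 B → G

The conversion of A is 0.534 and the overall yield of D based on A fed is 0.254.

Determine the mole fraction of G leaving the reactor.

0.067

Yield of D: 2ξ₁ / 93.3 = 0.254 → ξ₁ = 11.85 mol/s.
Conversion of A: 2ξ₁ + 1ξ₂ = 0.534 × 93.3 = 49.82 → ξ₂ = 26.12 mol/s.
Outlet amounts (n = n₀ + Σ ν·ξ):
  A: 93.3 − 2(11.85) − 1(26.12) = 43.48
  B: 387 − 1(11.85) − 3(26.12) = 296.8
  D: 0 + 2(11.85) = 23.7
  G: 0 + 1(26.12) = 26.12
Total out = 390.1 mol/s; y_G = 26.12 / 390.1 = 0.06697.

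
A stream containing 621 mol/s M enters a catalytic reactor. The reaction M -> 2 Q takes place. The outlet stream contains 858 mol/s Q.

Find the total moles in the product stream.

1050 mol/s

For Q: n = n₀ + 2ξ → 858 = 0 + 2ξ, giving ξ = 429 mol/s.
Outlet amounts (n = n₀ + ν ξ):
  M: 621 − 1(429) = 192
  Q: 0 + 2(429) = 858
Total out = 192 + 858 = 1050 mol/s.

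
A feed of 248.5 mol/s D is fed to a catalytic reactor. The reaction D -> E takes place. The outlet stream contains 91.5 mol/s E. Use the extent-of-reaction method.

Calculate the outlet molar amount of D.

157 mol/s

For E: n = n₀ + 1ξ → 91.5 = 0 + 1ξ, giving ξ = 91.5 mol/s.
Outlet amounts (n = n₀ + ν ξ):
  D: 248.5 − 1(91.5) = 157
  E: 0 + 1(91.5) = 91.5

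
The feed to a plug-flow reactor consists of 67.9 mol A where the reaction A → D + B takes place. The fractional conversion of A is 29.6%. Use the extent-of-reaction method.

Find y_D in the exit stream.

0.228

A reacted = 0.296 × 67.9 = 20.1 mol; ν_A = −1, so ξ = 20.1/1 = 20.1 mol.
Outlet amounts (n = n₀ + ν ξ):
  A: 67.9 − 1(20.1) = 47.8
  D: 0 + 1(20.1) = 20.1
  B: 0 + 1(20.1) = 20.1
Total out = 88 mol; y_D = 20.1 / 88 = 0.2284.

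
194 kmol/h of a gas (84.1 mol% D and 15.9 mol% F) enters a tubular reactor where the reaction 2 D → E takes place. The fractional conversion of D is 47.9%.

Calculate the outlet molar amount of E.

39.1 kmol/h

D reacted = 0.479 × 163.2 = 78.15 kmol/h; ν_D = −2, so ξ = 78.15/2 = 39.08 kmol/h.
Outlet amounts (n = n₀ + ν ξ):
  D: 163.2 − 2(39.08) = 85
  E: 0 + 1(39.08) = 39.08
  F: 30.85 (inert)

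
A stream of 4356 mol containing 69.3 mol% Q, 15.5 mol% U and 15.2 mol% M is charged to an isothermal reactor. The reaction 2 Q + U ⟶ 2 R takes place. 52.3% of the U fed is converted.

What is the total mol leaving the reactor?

U reacted = 0.523 × 675.2 = 353.1 mol; ν_U = −1, so ξ = 353.1/1 = 353.1 mol.
Outlet amounts (n = n₀ + ν ξ):
  Q: 3019 − 2(353.1) = 2312
  U: 675.2 − 1(353.1) = 322.1
  R: 0 + 2(353.1) = 706.2
  M: 662.1 (inert)
Total out = 2312 + 322.1 + 706.2 + 662.1 = 4003 mol.

4000 mol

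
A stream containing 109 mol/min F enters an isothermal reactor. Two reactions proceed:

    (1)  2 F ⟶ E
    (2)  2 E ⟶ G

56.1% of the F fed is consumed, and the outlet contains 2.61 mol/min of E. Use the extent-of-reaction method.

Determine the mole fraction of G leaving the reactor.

0.217

Conversion of F: F consumed = 2ξ₁ = 0.561 × 109 → ξ₁ = 30.57 mol/min.
E balance: n_E = 0 + 1ξ₁ − 2ξ₂ = 2.61 → ξ₂ = (1·30.57 − 2.61)/2 = 13.98 mol/min.
Outlet amounts (n = n₀ + Σ ν·ξ):
  F: 109 − 2(30.57) = 47.85
  E: 0 + 1(30.57) − 2(13.98) = 2.61
  G: 0 + 1(13.98) = 13.98
Total out = 64.44 mol/min; y_G = 13.98 / 64.44 = 0.217.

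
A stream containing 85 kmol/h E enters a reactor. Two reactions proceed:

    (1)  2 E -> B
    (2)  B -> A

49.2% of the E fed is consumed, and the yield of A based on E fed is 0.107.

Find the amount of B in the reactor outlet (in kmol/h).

11.8 kmol/h

Conversion of E: E consumed = 2ξ₁ = 0.492 × 85 → ξ₁ = 20.91 kmol/h.
Yield of A: 1ξ₂ / 85 = 0.107 → ξ₂ = 9.095 kmol/h.
Outlet amounts (n = n₀ + Σ ν·ξ):
  E: 85 − 2(20.91) = 43.18
  B: 0 + 1(20.91) − 1(9.095) = 11.81
  A: 0 + 1(9.095) = 9.095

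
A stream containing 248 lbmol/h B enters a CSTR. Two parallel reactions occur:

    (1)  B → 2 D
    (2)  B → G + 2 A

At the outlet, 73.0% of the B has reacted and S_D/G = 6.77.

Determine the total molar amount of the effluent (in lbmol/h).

Conversion of B: B consumed = 0.73 × 248 = 181 lbmol/h = 1ξ₁ + 1ξ₂.
Selectivity: 2ξ₁ / (1ξ₂) = 6.77 → ξ₁ = 3.385 ξ₂.
Substitute: (1·3.385 + 1) ξ₂ = 181 → ξ₂ = 41.29 lbmol/h, ξ₁ = 139.8 lbmol/h.
Outlet amounts (n = n₀ + Σ ν·ξ):
  B: 248 − 1(139.8) − 1(41.29) = 66.96
  D: 0 + 2(139.8) = 279.5
  G: 0 + 1(41.29) = 41.29
  A: 0 + 2(41.29) = 82.57
Total out = 66.96 + 279.5 + 41.29 + 82.57 = 470.3 lbmol/h.

470 lbmol/h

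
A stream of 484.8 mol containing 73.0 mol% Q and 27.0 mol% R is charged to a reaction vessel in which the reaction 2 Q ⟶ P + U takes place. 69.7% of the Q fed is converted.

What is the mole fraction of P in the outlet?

0.254

Q reacted = 0.697 × 353.9 = 246.7 mol; ν_Q = −2, so ξ = 246.7/2 = 123.3 mol.
Outlet amounts (n = n₀ + ν ξ):
  Q: 353.9 − 2(123.3) = 107.2
  P: 0 + 1(123.3) = 123.3
  U: 0 + 1(123.3) = 123.3
  R: 130.9 (inert)
Total out = 484.8 mol; y_P = 123.3 / 484.8 = 0.2544.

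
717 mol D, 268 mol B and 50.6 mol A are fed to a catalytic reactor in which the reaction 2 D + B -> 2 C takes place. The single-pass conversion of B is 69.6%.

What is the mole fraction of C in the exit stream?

0.439

B reacted = 0.696 × 268 = 186.5 mol; ν_B = −1, so ξ = 186.5/1 = 186.5 mol.
Outlet amounts (n = n₀ + ν ξ):
  D: 717 − 2(186.5) = 343.9
  B: 268 − 1(186.5) = 81.47
  C: 0 + 2(186.5) = 373.1
  A: 50.6 (inert)
Total out = 849.1 mol; y_C = 373.1 / 849.1 = 0.4394.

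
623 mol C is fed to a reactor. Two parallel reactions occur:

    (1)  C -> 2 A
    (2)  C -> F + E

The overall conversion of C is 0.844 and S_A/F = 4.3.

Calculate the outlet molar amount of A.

718 mol

Conversion of C: C consumed = 0.844 × 623 = 525.8 mol = 1ξ₁ + 1ξ₂.
Selectivity: 2ξ₁ / (1ξ₂) = 4.3 → ξ₁ = 2.15 ξ₂.
Substitute: (1·2.15 + 1) ξ₂ = 525.8 → ξ₂ = 166.9 mol, ξ₁ = 358.9 mol.
Outlet amounts (n = n₀ + Σ ν·ξ):
  C: 623 − 1(358.9) − 1(166.9) = 97.19
  A: 0 + 2(358.9) = 717.8
  F: 0 + 1(166.9) = 166.9
  E: 0 + 1(166.9) = 166.9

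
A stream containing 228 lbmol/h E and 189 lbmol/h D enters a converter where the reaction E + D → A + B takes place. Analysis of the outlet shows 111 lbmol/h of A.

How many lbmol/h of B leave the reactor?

For A: n = n₀ + 1ξ → 111 = 0 + 1ξ, giving ξ = 111 lbmol/h.
Outlet amounts (n = n₀ + ν ξ):
  E: 228 − 1(111) = 117
  D: 189 − 1(111) = 78
  A: 0 + 1(111) = 111
  B: 0 + 1(111) = 111

111 lbmol/h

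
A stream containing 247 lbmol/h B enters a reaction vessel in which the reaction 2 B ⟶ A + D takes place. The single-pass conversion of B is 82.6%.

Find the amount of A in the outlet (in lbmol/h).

102 lbmol/h

B reacted = 0.826 × 247 = 204 lbmol/h; ν_B = −2, so ξ = 204/2 = 102 lbmol/h.
Outlet amounts (n = n₀ + ν ξ):
  B: 247 − 2(102) = 42.98
  A: 0 + 1(102) = 102
  D: 0 + 1(102) = 102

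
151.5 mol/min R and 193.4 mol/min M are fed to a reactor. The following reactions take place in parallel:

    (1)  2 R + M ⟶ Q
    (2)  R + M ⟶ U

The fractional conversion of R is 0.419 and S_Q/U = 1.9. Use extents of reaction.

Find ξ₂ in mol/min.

ξ₂ = 13.2 mol/min

Conversion of R: R consumed = 0.419 × 151.5 = 63.48 mol/min = 2ξ₁ + 1ξ₂.
Selectivity: 1ξ₁ / (1ξ₂) = 1.9 → ξ₁ = 1.9 ξ₂.
Substitute: (2·1.9 + 1) ξ₂ = 63.48 → ξ₂ = 13.22 mol/min, ξ₁ = 25.13 mol/min.
Outlet amounts (n = n₀ + Σ ν·ξ):
  R: 151.5 − 2(25.13) − 1(13.22) = 88.02
  M: 193.4 − 1(25.13) − 1(13.22) = 155
  Q: 0 + 1(25.13) = 25.13
  U: 0 + 1(13.22) = 13.22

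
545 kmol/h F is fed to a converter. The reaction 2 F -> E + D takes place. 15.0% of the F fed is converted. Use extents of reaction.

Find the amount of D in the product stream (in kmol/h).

40.9 kmol/h

F reacted = 0.15 × 545 = 81.75 kmol/h; ν_F = −2, so ξ = 81.75/2 = 40.88 kmol/h.
Outlet amounts (n = n₀ + ν ξ):
  F: 545 − 2(40.88) = 463.2
  E: 0 + 1(40.88) = 40.88
  D: 0 + 1(40.88) = 40.88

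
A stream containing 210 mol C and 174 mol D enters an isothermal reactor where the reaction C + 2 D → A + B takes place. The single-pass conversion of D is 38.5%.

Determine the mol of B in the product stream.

D reacted = 0.385 × 174 = 66.99 mol; ν_D = −2, so ξ = 66.99/2 = 33.49 mol.
Outlet amounts (n = n₀ + ν ξ):
  C: 210 − 1(33.49) = 176.5
  D: 174 − 2(33.49) = 107
  A: 0 + 1(33.49) = 33.49
  B: 0 + 1(33.49) = 33.49

33.5 mol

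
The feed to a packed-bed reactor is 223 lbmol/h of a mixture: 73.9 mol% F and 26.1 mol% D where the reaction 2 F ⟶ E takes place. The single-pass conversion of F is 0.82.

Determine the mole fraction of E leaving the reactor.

0.435

F reacted = 0.82 × 164.8 = 135.1 lbmol/h; ν_F = −2, so ξ = 135.1/2 = 67.57 lbmol/h.
Outlet amounts (n = n₀ + ν ξ):
  F: 164.8 − 2(67.57) = 29.66
  E: 0 + 1(67.57) = 67.57
  D: 58.2 (inert)
Total out = 155.4 lbmol/h; y_E = 67.57 / 155.4 = 0.4347.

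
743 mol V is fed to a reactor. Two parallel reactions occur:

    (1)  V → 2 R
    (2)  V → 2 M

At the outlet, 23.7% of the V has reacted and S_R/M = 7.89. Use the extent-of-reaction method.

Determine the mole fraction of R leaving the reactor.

Conversion of V: V consumed = 0.237 × 743 = 176.1 mol = 1ξ₁ + 1ξ₂.
Selectivity: 2ξ₁ / (2ξ₂) = 7.89 → ξ₁ = 7.89 ξ₂.
Substitute: (1·7.89 + 1) ξ₂ = 176.1 → ξ₂ = 19.81 mol, ξ₁ = 156.3 mol.
Outlet amounts (n = n₀ + Σ ν·ξ):
  V: 743 − 1(156.3) − 1(19.81) = 566.9
  R: 0 + 2(156.3) = 312.6
  M: 0 + 2(19.81) = 39.62
Total out = 919.1 mol; y_R = 312.6 / 919.1 = 0.3401.

0.34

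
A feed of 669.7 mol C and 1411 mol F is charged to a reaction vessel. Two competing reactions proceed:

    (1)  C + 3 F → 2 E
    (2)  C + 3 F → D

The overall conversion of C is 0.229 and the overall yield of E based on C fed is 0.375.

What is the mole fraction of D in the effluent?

Yield of E: 2ξ₁ / 669.7 = 0.375 → ξ₁ = 125.6 mol.
Conversion of C: 1ξ₁ + 1ξ₂ = 0.229 × 669.7 = 153.4 → ξ₂ = 27.79 mol.
Outlet amounts (n = n₀ + Σ ν·ξ):
  C: 669.7 − 1(125.6) − 1(27.79) = 516.3
  F: 1411 − 3(125.6) − 3(27.79) = 950.9
  E: 0 + 2(125.6) = 251.1
  D: 0 + 1(27.79) = 27.79
Total out = 1746 mol; y_D = 27.79 / 1746 = 0.01592.

0.0159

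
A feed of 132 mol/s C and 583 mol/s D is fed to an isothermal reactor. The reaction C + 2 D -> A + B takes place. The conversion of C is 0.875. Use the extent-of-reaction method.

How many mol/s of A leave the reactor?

116 mol/s

C reacted = 0.875 × 132 = 115.5 mol/s; ν_C = −1, so ξ = 115.5/1 = 115.5 mol/s.
Outlet amounts (n = n₀ + ν ξ):
  C: 132 − 1(115.5) = 16.5
  D: 583 − 2(115.5) = 352
  A: 0 + 1(115.5) = 115.5
  B: 0 + 1(115.5) = 115.5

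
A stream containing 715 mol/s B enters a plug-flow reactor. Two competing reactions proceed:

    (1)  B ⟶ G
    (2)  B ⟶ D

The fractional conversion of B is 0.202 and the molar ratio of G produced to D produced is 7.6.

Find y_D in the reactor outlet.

Conversion of B: B consumed = 0.202 × 715 = 144.4 mol/s = 1ξ₁ + 1ξ₂.
Selectivity: 1ξ₁ / (1ξ₂) = 7.6 → ξ₁ = 7.6 ξ₂.
Substitute: (1·7.6 + 1) ξ₂ = 144.4 → ξ₂ = 16.79 mol/s, ξ₁ = 127.6 mol/s.
Outlet amounts (n = n₀ + Σ ν·ξ):
  B: 715 − 1(127.6) − 1(16.79) = 570.6
  G: 0 + 1(127.6) = 127.6
  D: 0 + 1(16.79) = 16.79
Total out = 715 mol/s; y_D = 16.79 / 715 = 0.02349.

0.0235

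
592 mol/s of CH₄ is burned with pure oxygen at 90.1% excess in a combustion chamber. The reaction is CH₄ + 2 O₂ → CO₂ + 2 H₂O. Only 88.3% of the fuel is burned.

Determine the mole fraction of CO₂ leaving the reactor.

0.184

Stoichiometric O₂ = 2 × 592 = 1184 mol/s; O₂ fed = 1184 × 1.901 = 2251 mol/s.
Fuel reacted = 0.883 × 592 → ξ = 522.7 mol/s.
Outlet (n = n₀ + ν ξ):
  CH₄: 592 − 1(522.7) = 69.26
  O₂: 2251 − 2(522.7) = 1205
  CO₂: 0 + 1(522.7) = 522.7
  H₂O: 0 + 2(522.7) = 1045
Total out = 2843 mol/s; y_CO₂ = 522.7 / 2843 = 0.1839.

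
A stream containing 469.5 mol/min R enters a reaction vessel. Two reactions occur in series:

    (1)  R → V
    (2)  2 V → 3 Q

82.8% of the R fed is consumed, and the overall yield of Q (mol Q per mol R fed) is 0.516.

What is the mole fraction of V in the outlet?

0.413

Conversion of R: R consumed = 1ξ₁ = 0.828 × 469.5 → ξ₁ = 388.7 mol/min.
Yield of Q: 3ξ₂ / 469.5 = 0.516 → ξ₂ = 80.75 mol/min.
Outlet amounts (n = n₀ + Σ ν·ξ):
  R: 469.5 − 1(388.7) = 80.75
  V: 0 + 1(388.7) − 2(80.75) = 227.2
  Q: 0 + 3(80.75) = 242.3
Total out = 550.3 mol/min; y_V = 227.2 / 550.3 = 0.413.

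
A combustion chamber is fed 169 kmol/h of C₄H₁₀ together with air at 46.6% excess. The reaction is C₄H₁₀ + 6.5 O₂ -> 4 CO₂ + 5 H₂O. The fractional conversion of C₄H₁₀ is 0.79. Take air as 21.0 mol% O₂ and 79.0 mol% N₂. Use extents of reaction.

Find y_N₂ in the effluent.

Stoichiometric O₂ = 6.5 × 169 = 1098 kmol/h; O₂ fed = 1098 × 1.466 = 1610 kmol/h.
N₂ fed = 1610 × 79/21 = 6058 kmol/h.
Fuel reacted = 0.79 × 169 → ξ = 133.5 kmol/h.
Outlet (n = n₀ + ν ξ):
  C₄H₁₀: 169 − 1(133.5) = 35.49
  O₂: 1610 − 6.5(133.5) = 742.6
  N₂: 6058 (inert)
  CO₂: 0 + 4(133.5) = 534
  H₂O: 0 + 5(133.5) = 667.6
Total out = 8038 kmol/h; y_N₂ = 6058 / 8038 = 0.7537.

0.754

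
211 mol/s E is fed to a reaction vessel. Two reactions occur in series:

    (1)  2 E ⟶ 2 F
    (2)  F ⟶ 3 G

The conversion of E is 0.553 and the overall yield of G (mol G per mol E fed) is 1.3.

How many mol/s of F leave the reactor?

Conversion of E: E consumed = 2ξ₁ = 0.553 × 211 → ξ₁ = 58.34 mol/s.
Yield of G: 3ξ₂ / 211 = 1.3 → ξ₂ = 91.43 mol/s.
Outlet amounts (n = n₀ + Σ ν·ξ):
  E: 211 − 2(58.34) = 94.32
  F: 0 + 2(58.34) − 1(91.43) = 25.25
  G: 0 + 3(91.43) = 274.3

25.2 mol/s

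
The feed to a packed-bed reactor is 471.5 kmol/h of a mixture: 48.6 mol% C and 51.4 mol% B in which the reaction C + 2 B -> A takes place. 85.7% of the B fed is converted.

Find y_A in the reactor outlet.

0.394

B reacted = 0.857 × 242.4 = 207.7 kmol/h; ν_B = −2, so ξ = 207.7/2 = 103.8 kmol/h.
Outlet amounts (n = n₀ + ν ξ):
  C: 229.1 − 1(103.8) = 125.3
  B: 242.4 − 2(103.8) = 34.66
  A: 0 + 1(103.8) = 103.8
Total out = 263.8 kmol/h; y_A = 103.8 / 263.8 = 0.3937.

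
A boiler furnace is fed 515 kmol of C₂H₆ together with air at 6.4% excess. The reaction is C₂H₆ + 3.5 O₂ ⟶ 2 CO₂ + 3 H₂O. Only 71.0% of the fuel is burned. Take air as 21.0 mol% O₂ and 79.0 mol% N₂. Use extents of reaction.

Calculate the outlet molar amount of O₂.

638 kmol

Stoichiometric O₂ = 3.5 × 515 = 1802 kmol; O₂ fed = 1802 × 1.064 = 1918 kmol.
N₂ fed = 1918 × 79/21 = 7215 kmol.
Fuel reacted = 0.71 × 515 → ξ = 365.6 kmol.
Outlet (n = n₀ + ν ξ):
  C₂H₆: 515 − 1(365.6) = 149.4
  O₂: 1918 − 3.5(365.6) = 638.1
  N₂: 7215 (inert)
  CO₂: 0 + 2(365.6) = 731.3
  H₂O: 0 + 3(365.6) = 1097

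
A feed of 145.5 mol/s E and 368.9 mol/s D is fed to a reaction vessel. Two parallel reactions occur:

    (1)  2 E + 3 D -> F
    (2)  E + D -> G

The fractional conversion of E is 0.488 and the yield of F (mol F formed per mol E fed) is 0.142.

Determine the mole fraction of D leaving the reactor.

0.69

Yield of F: 1ξ₁ / 145.5 = 0.142 → ξ₁ = 20.66 mol/s.
Conversion of E: 2ξ₁ + 1ξ₂ = 0.488 × 145.5 = 71 → ξ₂ = 29.68 mol/s.
Outlet amounts (n = n₀ + Σ ν·ξ):
  E: 145.5 − 2(20.66) − 1(29.68) = 74.5
  D: 368.9 − 3(20.66) − 1(29.68) = 277.2
  F: 0 + 1(20.66) = 20.66
  G: 0 + 1(29.68) = 29.68
Total out = 402.1 mol/s; y_D = 277.2 / 402.1 = 0.6895.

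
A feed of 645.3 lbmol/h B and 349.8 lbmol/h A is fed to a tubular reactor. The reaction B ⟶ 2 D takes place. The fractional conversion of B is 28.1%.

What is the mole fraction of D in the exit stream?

0.308

B reacted = 0.281 × 645.3 = 181.3 lbmol/h; ν_B = −1, so ξ = 181.3/1 = 181.3 lbmol/h.
Outlet amounts (n = n₀ + ν ξ):
  B: 645.3 − 1(181.3) = 464
  D: 0 + 2(181.3) = 362.7
  A: 349.8 (inert)
Total out = 1176 lbmol/h; y_D = 362.7 / 1176 = 0.3083.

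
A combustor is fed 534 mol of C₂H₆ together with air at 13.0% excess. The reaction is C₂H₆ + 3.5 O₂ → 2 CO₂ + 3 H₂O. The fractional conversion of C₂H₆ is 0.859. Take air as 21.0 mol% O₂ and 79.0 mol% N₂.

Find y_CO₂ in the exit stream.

Stoichiometric O₂ = 3.5 × 534 = 1869 mol; O₂ fed = 1869 × 1.130 = 2112 mol.
N₂ fed = 2112 × 79/21 = 7945 mol.
Fuel reacted = 0.859 × 534 → ξ = 458.7 mol.
Outlet (n = n₀ + ν ξ):
  C₂H₆: 534 − 1(458.7) = 75.29
  O₂: 2112 − 3.5(458.7) = 506.5
  N₂: 7945 (inert)
  CO₂: 0 + 2(458.7) = 917.4
  H₂O: 0 + 3(458.7) = 1376
Total out = 10820 mol; y_CO₂ = 917.4 / 10820 = 0.08479.

0.0848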